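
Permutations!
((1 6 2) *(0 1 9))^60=((0 1 6 2 9))^60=(9)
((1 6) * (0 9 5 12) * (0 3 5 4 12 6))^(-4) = (0 3)(1 12)(4 6)(5 9)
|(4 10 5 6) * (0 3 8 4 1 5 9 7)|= 21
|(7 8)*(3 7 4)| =4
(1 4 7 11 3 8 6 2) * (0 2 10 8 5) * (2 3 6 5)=[3, 4, 1, 2, 7, 0, 10, 11, 5, 9, 8, 6]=(0 3 2 1 4 7 11 6 10 8 5)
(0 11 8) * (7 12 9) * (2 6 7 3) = (0 11 8)(2 6 7 12 9 3) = [11, 1, 6, 2, 4, 5, 7, 12, 0, 3, 10, 8, 9]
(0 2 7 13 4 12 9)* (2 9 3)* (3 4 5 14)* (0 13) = (0 9 13 5 14 3 2 7)(4 12) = [9, 1, 7, 2, 12, 14, 6, 0, 8, 13, 10, 11, 4, 5, 3]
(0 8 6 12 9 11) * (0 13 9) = (0 8 6 12)(9 11 13) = [8, 1, 2, 3, 4, 5, 12, 7, 6, 11, 10, 13, 0, 9]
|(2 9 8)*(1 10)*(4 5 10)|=|(1 4 5 10)(2 9 8)|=12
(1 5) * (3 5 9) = (1 9 3 5) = [0, 9, 2, 5, 4, 1, 6, 7, 8, 3]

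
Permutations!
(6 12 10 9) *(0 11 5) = (0 11 5)(6 12 10 9) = [11, 1, 2, 3, 4, 0, 12, 7, 8, 6, 9, 5, 10]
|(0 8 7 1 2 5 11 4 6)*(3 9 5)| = |(0 8 7 1 2 3 9 5 11 4 6)| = 11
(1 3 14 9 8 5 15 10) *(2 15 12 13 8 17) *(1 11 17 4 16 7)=(1 3 14 9 4 16 7)(2 15 10 11 17)(5 12 13 8)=[0, 3, 15, 14, 16, 12, 6, 1, 5, 4, 11, 17, 13, 8, 9, 10, 7, 2]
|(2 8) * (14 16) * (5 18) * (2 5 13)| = 10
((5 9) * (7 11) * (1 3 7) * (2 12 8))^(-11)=(1 3 7 11)(2 12 8)(5 9)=((1 3 7 11)(2 12 8)(5 9))^(-11)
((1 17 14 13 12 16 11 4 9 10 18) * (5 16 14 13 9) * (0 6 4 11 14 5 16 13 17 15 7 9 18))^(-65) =(0 6 4 16 14 18 1 15 7 9 10)(5 13 12)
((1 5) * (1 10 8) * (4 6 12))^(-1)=((1 5 10 8)(4 6 12))^(-1)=(1 8 10 5)(4 12 6)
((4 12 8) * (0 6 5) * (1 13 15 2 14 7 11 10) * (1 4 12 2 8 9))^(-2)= ((0 6 5)(1 13 15 8 12 9)(2 14 7 11 10 4))^(-2)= (0 6 5)(1 12 15)(2 10 7)(4 11 14)(8 13 9)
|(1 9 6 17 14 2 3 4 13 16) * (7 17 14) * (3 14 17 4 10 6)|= 10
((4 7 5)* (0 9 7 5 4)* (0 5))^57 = ((0 9 7 4))^57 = (0 9 7 4)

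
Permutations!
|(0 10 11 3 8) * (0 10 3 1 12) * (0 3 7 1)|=|(0 7 1 12 3 8 10 11)|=8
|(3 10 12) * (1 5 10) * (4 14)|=10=|(1 5 10 12 3)(4 14)|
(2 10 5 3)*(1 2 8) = (1 2 10 5 3 8) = [0, 2, 10, 8, 4, 3, 6, 7, 1, 9, 5]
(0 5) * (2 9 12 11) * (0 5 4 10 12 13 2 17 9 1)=[4, 0, 1, 3, 10, 5, 6, 7, 8, 13, 12, 17, 11, 2, 14, 15, 16, 9]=(0 4 10 12 11 17 9 13 2 1)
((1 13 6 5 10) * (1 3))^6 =(13)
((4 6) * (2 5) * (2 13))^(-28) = (2 13 5) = ((2 5 13)(4 6))^(-28)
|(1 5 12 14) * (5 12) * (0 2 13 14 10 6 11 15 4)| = 11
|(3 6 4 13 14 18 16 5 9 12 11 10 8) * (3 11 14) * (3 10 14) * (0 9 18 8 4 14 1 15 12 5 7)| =24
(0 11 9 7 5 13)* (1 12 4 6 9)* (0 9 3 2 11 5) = [5, 12, 11, 2, 6, 13, 3, 0, 8, 7, 10, 1, 4, 9] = (0 5 13 9 7)(1 12 4 6 3 2 11)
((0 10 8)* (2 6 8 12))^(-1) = ((0 10 12 2 6 8))^(-1) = (0 8 6 2 12 10)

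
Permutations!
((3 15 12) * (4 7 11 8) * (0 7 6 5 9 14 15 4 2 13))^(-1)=((0 7 11 8 2 13)(3 4 6 5 9 14 15 12))^(-1)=(0 13 2 8 11 7)(3 12 15 14 9 5 6 4)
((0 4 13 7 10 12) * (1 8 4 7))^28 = (13)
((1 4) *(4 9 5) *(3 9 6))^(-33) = ((1 6 3 9 5 4))^(-33) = (1 9)(3 4)(5 6)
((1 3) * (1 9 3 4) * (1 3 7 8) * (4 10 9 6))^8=((1 10 9 7 8)(3 6 4))^8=(1 7 10 8 9)(3 4 6)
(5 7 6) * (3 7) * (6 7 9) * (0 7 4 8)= (0 7 4 8)(3 9 6 5)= [7, 1, 2, 9, 8, 3, 5, 4, 0, 6]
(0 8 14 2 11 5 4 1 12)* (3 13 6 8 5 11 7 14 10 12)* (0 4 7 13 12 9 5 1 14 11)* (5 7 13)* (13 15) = (0 1 3 12 4 14 2 5 15 13 6 8 10 9 7 11) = [1, 3, 5, 12, 14, 15, 8, 11, 10, 7, 9, 0, 4, 6, 2, 13]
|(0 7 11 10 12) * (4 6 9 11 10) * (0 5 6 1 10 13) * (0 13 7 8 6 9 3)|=28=|(13)(0 8 6 3)(1 10 12 5 9 11 4)|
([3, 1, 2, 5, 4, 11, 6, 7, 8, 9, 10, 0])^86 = [5, 1, 2, 11, 4, 0, 6, 7, 8, 9, 10, 3]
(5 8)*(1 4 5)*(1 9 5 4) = (5 8 9) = [0, 1, 2, 3, 4, 8, 6, 7, 9, 5]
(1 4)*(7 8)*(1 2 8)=(1 4 2 8 7)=[0, 4, 8, 3, 2, 5, 6, 1, 7]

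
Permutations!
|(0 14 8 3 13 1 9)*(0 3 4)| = 4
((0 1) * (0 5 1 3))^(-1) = (0 3)(1 5)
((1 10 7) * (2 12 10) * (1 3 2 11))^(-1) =(1 11)(2 3 7 10 12)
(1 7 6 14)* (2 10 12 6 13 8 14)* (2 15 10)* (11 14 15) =(1 7 13 8 15 10 12 6 11 14) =[0, 7, 2, 3, 4, 5, 11, 13, 15, 9, 12, 14, 6, 8, 1, 10]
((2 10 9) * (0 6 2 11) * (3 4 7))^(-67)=((0 6 2 10 9 11)(3 4 7))^(-67)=(0 11 9 10 2 6)(3 7 4)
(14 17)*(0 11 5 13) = (0 11 5 13)(14 17) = [11, 1, 2, 3, 4, 13, 6, 7, 8, 9, 10, 5, 12, 0, 17, 15, 16, 14]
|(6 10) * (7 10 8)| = |(6 8 7 10)| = 4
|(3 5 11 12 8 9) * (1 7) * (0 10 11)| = 8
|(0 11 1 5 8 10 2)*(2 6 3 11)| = |(0 2)(1 5 8 10 6 3 11)| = 14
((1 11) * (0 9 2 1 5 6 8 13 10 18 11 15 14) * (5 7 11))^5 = (0 14 15 1 2 9)(5 18 10 13 8 6)(7 11)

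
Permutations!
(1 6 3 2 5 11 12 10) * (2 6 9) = [0, 9, 5, 6, 4, 11, 3, 7, 8, 2, 1, 12, 10] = (1 9 2 5 11 12 10)(3 6)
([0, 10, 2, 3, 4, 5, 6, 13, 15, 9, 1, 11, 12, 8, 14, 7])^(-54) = (7 8)(13 15)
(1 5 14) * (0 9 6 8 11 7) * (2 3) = (0 9 6 8 11 7)(1 5 14)(2 3) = [9, 5, 3, 2, 4, 14, 8, 0, 11, 6, 10, 7, 12, 13, 1]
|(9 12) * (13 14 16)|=6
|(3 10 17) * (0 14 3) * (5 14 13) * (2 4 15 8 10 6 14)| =|(0 13 5 2 4 15 8 10 17)(3 6 14)| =9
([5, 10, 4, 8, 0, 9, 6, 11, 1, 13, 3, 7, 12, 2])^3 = [13, 8, 5, 10, 9, 2, 6, 11, 3, 4, 1, 7, 12, 0]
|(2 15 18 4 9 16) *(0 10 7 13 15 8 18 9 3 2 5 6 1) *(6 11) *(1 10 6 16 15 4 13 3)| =|(0 6 10 7 3 2 8 18 13 4 1)(5 11 16)(9 15)| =66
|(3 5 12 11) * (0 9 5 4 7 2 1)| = 10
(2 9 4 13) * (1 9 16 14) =(1 9 4 13 2 16 14) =[0, 9, 16, 3, 13, 5, 6, 7, 8, 4, 10, 11, 12, 2, 1, 15, 14]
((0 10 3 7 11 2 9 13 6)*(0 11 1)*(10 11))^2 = (0 2 13 10 7)(1 11 9 6 3)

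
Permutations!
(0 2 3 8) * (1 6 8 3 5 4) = (0 2 5 4 1 6 8) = [2, 6, 5, 3, 1, 4, 8, 7, 0]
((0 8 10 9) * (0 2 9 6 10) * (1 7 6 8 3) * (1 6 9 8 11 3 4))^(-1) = (0 8 2 9 7 1 4)(3 11 10 6)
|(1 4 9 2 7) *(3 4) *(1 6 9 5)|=4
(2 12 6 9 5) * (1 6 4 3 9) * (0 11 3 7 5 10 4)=(0 11 3 9 10 4 7 5 2 12)(1 6)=[11, 6, 12, 9, 7, 2, 1, 5, 8, 10, 4, 3, 0]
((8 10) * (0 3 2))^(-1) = ((0 3 2)(8 10))^(-1) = (0 2 3)(8 10)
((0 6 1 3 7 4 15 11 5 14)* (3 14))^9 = (0 6 1 14)(3 15)(4 5)(7 11)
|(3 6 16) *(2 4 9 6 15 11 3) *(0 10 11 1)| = 30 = |(0 10 11 3 15 1)(2 4 9 6 16)|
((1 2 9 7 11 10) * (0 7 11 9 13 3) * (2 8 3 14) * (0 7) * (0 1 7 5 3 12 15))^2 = ((0 1 8 12 15)(2 13 14)(3 5)(7 9 11 10))^2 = (0 8 15 1 12)(2 14 13)(7 11)(9 10)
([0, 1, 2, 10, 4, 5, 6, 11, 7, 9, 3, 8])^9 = (11)(3 10)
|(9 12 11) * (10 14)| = 6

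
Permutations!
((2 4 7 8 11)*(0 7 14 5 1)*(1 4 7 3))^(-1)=((0 3 1)(2 7 8 11)(4 14 5))^(-1)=(0 1 3)(2 11 8 7)(4 5 14)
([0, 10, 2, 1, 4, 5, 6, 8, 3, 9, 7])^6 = [0, 10, 2, 1, 4, 5, 6, 8, 3, 9, 7]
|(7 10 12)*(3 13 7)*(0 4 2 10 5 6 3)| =|(0 4 2 10 12)(3 13 7 5 6)| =5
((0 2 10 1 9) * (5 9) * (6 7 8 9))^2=(0 10 5 7 9 2 1 6 8)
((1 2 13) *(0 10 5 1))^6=((0 10 5 1 2 13))^6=(13)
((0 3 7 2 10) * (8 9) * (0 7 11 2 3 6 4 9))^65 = ((0 6 4 9 8)(2 10 7 3 11))^65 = (11)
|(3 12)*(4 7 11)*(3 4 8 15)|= 7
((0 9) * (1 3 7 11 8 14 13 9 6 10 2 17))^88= (0 14 7 17 6 13 11 1 10 9 8 3 2)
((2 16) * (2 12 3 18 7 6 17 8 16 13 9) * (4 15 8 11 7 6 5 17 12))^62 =((2 13 9)(3 18 6 12)(4 15 8 16)(5 17 11 7))^62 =(2 9 13)(3 6)(4 8)(5 11)(7 17)(12 18)(15 16)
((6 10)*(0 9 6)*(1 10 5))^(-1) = ((0 9 6 5 1 10))^(-1) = (0 10 1 5 6 9)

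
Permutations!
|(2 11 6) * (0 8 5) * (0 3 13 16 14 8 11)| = |(0 11 6 2)(3 13 16 14 8 5)| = 12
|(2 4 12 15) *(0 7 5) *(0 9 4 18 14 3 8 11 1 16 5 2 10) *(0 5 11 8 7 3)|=|(0 3 7 2 18 14)(1 16 11)(4 12 15 10 5 9)|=6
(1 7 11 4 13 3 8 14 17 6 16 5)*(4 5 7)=[0, 4, 2, 8, 13, 1, 16, 11, 14, 9, 10, 5, 12, 3, 17, 15, 7, 6]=(1 4 13 3 8 14 17 6 16 7 11 5)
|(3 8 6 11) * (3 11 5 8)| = |(11)(5 8 6)| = 3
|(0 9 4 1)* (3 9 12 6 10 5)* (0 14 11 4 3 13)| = 12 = |(0 12 6 10 5 13)(1 14 11 4)(3 9)|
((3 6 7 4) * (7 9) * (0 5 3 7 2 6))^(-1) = (0 3 5)(2 9 6)(4 7)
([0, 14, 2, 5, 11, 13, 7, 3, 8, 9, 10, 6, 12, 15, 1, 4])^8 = (15)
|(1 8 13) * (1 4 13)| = |(1 8)(4 13)| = 2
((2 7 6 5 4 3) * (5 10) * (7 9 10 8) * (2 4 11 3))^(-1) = (2 4 3 11 5 10 9)(6 7 8)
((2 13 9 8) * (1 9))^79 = (1 13 2 8 9)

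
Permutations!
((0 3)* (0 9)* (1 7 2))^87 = (9)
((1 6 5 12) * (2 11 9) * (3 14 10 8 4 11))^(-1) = ((1 6 5 12)(2 3 14 10 8 4 11 9))^(-1) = (1 12 5 6)(2 9 11 4 8 10 14 3)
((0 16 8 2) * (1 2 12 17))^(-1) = (0 2 1 17 12 8 16)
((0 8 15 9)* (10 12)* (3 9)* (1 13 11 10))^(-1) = (0 9 3 15 8)(1 12 10 11 13) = ((0 8 15 3 9)(1 13 11 10 12))^(-1)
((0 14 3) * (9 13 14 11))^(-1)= (0 3 14 13 9 11)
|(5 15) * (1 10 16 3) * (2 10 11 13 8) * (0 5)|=24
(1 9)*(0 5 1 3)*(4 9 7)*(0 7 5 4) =(0 4 9 3 7)(1 5) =[4, 5, 2, 7, 9, 1, 6, 0, 8, 3]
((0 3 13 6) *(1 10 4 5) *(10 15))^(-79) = ((0 3 13 6)(1 15 10 4 5))^(-79) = (0 3 13 6)(1 15 10 4 5)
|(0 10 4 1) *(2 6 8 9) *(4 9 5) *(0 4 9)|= |(0 10)(1 4)(2 6 8 5 9)|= 10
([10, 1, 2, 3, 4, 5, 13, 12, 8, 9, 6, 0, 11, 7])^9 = [6, 1, 2, 3, 4, 5, 7, 11, 8, 9, 13, 10, 0, 12]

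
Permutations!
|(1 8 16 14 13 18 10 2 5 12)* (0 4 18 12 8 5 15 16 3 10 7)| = |(0 4 18 7)(1 5 8 3 10 2 15 16 14 13 12)| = 44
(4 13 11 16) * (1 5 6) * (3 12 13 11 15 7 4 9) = [0, 5, 2, 12, 11, 6, 1, 4, 8, 3, 10, 16, 13, 15, 14, 7, 9] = (1 5 6)(3 12 13 15 7 4 11 16 9)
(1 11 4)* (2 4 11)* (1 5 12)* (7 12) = (1 2 4 5 7 12) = [0, 2, 4, 3, 5, 7, 6, 12, 8, 9, 10, 11, 1]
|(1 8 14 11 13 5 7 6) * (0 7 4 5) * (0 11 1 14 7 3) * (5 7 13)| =|(0 3)(1 8 13 11 5 4 7 6 14)| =18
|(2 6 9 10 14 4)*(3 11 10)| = 8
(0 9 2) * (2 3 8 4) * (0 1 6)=(0 9 3 8 4 2 1 6)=[9, 6, 1, 8, 2, 5, 0, 7, 4, 3]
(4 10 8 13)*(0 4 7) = [4, 1, 2, 3, 10, 5, 6, 0, 13, 9, 8, 11, 12, 7] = (0 4 10 8 13 7)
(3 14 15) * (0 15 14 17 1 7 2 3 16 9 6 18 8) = (0 15 16 9 6 18 8)(1 7 2 3 17) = [15, 7, 3, 17, 4, 5, 18, 2, 0, 6, 10, 11, 12, 13, 14, 16, 9, 1, 8]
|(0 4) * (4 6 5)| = |(0 6 5 4)| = 4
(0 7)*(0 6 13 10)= (0 7 6 13 10)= [7, 1, 2, 3, 4, 5, 13, 6, 8, 9, 0, 11, 12, 10]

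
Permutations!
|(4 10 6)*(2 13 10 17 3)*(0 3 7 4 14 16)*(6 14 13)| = |(0 3 2 6 13 10 14 16)(4 17 7)| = 24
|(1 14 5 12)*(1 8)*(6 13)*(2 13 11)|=20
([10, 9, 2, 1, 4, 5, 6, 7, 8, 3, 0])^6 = (10)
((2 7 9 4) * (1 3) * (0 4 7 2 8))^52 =((0 4 8)(1 3)(7 9))^52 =(9)(0 4 8)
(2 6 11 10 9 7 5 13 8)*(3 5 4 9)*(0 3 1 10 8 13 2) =(13)(0 3 5 2 6 11 8)(1 10)(4 9 7) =[3, 10, 6, 5, 9, 2, 11, 4, 0, 7, 1, 8, 12, 13]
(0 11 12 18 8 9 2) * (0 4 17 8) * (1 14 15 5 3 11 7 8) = (0 7 8 9 2 4 17 1 14 15 5 3 11 12 18) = [7, 14, 4, 11, 17, 3, 6, 8, 9, 2, 10, 12, 18, 13, 15, 5, 16, 1, 0]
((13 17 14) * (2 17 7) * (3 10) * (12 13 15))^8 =(2 17 14 15 12 13 7)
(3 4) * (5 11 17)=(3 4)(5 11 17)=[0, 1, 2, 4, 3, 11, 6, 7, 8, 9, 10, 17, 12, 13, 14, 15, 16, 5]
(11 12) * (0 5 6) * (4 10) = (0 5 6)(4 10)(11 12) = [5, 1, 2, 3, 10, 6, 0, 7, 8, 9, 4, 12, 11]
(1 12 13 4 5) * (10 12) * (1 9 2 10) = (2 10 12 13 4 5 9) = [0, 1, 10, 3, 5, 9, 6, 7, 8, 2, 12, 11, 13, 4]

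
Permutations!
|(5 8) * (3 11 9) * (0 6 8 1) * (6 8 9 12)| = |(0 8 5 1)(3 11 12 6 9)| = 20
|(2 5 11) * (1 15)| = 6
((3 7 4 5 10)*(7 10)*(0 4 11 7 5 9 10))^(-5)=(7 11)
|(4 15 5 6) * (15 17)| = 5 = |(4 17 15 5 6)|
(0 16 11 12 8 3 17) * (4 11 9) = (0 16 9 4 11 12 8 3 17) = [16, 1, 2, 17, 11, 5, 6, 7, 3, 4, 10, 12, 8, 13, 14, 15, 9, 0]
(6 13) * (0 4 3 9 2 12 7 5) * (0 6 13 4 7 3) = (13)(0 7 5 6 4)(2 12 3 9) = [7, 1, 12, 9, 0, 6, 4, 5, 8, 2, 10, 11, 3, 13]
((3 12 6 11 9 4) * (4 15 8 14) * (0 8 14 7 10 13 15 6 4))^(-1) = (0 14 15 13 10 7 8)(3 4 12)(6 9 11)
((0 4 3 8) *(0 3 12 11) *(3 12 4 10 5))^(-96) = ((0 10 5 3 8 12 11))^(-96) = (0 5 8 11 10 3 12)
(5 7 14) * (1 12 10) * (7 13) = (1 12 10)(5 13 7 14) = [0, 12, 2, 3, 4, 13, 6, 14, 8, 9, 1, 11, 10, 7, 5]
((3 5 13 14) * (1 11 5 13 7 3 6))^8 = (14)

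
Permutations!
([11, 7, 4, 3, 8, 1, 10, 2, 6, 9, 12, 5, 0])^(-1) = (0 12 10 6 8 4 2 7 1 5 11)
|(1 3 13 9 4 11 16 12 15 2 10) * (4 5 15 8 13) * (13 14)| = |(1 3 4 11 16 12 8 14 13 9 5 15 2 10)| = 14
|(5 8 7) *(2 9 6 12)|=|(2 9 6 12)(5 8 7)|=12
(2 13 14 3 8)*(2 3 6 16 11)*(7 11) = (2 13 14 6 16 7 11)(3 8) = [0, 1, 13, 8, 4, 5, 16, 11, 3, 9, 10, 2, 12, 14, 6, 15, 7]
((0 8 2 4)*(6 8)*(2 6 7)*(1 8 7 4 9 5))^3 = ((0 4)(1 8 6 7 2 9 5))^3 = (0 4)(1 7 5 6 9 8 2)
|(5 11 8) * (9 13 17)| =3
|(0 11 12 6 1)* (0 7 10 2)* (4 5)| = 8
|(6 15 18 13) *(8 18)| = |(6 15 8 18 13)| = 5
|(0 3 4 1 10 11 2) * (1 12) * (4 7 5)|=10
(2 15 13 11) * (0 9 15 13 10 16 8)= (0 9 15 10 16 8)(2 13 11)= [9, 1, 13, 3, 4, 5, 6, 7, 0, 15, 16, 2, 12, 11, 14, 10, 8]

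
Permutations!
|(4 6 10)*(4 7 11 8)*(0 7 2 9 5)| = |(0 7 11 8 4 6 10 2 9 5)| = 10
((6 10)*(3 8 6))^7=((3 8 6 10))^7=(3 10 6 8)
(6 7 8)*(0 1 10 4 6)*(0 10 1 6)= (0 6 7 8 10 4)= [6, 1, 2, 3, 0, 5, 7, 8, 10, 9, 4]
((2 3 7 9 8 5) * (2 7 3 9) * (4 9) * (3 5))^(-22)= (2 7 5 3 8 9 4)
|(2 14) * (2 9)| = 3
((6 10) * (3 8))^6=(10)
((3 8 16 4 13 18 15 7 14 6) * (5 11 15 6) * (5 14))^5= (3 18 4 8 6 13 16)(5 11 15 7)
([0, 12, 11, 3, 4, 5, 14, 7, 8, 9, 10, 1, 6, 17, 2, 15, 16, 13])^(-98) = (17)(1 2 6)(11 14 12)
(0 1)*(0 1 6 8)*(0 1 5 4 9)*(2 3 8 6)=(0 2 3 8 1 5 4 9)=[2, 5, 3, 8, 9, 4, 6, 7, 1, 0]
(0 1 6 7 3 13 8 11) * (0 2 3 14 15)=(0 1 6 7 14 15)(2 3 13 8 11)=[1, 6, 3, 13, 4, 5, 7, 14, 11, 9, 10, 2, 12, 8, 15, 0]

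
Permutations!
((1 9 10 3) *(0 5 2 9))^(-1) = (0 1 3 10 9 2 5)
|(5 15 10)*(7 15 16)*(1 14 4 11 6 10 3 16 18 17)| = 36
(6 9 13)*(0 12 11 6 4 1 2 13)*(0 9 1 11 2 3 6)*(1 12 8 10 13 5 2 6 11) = [8, 3, 5, 11, 1, 2, 12, 7, 10, 9, 13, 0, 6, 4] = (0 8 10 13 4 1 3 11)(2 5)(6 12)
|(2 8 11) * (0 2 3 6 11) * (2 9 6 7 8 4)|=|(0 9 6 11 3 7 8)(2 4)|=14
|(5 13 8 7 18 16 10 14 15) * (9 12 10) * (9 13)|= |(5 9 12 10 14 15)(7 18 16 13 8)|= 30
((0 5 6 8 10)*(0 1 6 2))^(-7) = ((0 5 2)(1 6 8 10))^(-7) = (0 2 5)(1 6 8 10)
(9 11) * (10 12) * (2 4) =[0, 1, 4, 3, 2, 5, 6, 7, 8, 11, 12, 9, 10] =(2 4)(9 11)(10 12)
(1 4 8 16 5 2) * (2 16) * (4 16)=(1 16 5 4 8 2)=[0, 16, 1, 3, 8, 4, 6, 7, 2, 9, 10, 11, 12, 13, 14, 15, 5]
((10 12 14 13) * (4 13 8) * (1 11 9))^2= (1 9 11)(4 10 14)(8 13 12)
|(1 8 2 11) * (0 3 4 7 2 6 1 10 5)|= |(0 3 4 7 2 11 10 5)(1 8 6)|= 24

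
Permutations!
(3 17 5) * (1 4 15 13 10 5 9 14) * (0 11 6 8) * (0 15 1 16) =(0 11 6 8 15 13 10 5 3 17 9 14 16)(1 4) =[11, 4, 2, 17, 1, 3, 8, 7, 15, 14, 5, 6, 12, 10, 16, 13, 0, 9]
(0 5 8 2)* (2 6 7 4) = (0 5 8 6 7 4 2) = [5, 1, 0, 3, 2, 8, 7, 4, 6]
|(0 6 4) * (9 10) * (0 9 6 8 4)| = 6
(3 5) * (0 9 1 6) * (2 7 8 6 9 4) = (0 4 2 7 8 6)(1 9)(3 5) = [4, 9, 7, 5, 2, 3, 0, 8, 6, 1]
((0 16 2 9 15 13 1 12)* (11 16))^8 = (0 12 1 13 15 9 2 16 11)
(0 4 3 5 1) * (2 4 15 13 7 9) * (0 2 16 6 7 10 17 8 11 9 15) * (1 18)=(1 2 4 3 5 18)(6 7 15 13 10 17 8 11 9 16)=[0, 2, 4, 5, 3, 18, 7, 15, 11, 16, 17, 9, 12, 10, 14, 13, 6, 8, 1]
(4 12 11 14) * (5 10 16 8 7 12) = (4 5 10 16 8 7 12 11 14) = [0, 1, 2, 3, 5, 10, 6, 12, 7, 9, 16, 14, 11, 13, 4, 15, 8]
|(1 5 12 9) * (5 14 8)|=6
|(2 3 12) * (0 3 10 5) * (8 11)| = |(0 3 12 2 10 5)(8 11)| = 6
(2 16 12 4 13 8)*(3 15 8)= (2 16 12 4 13 3 15 8)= [0, 1, 16, 15, 13, 5, 6, 7, 2, 9, 10, 11, 4, 3, 14, 8, 12]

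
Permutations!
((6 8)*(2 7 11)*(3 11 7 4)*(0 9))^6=(2 3)(4 11)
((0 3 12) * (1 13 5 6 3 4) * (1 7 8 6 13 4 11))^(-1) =(0 12 3 6 8 7 4 1 11)(5 13)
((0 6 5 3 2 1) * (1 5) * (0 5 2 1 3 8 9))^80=(0 1 9 3 8 6 5)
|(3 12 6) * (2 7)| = |(2 7)(3 12 6)| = 6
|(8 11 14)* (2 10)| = |(2 10)(8 11 14)| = 6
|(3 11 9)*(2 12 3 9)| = |(2 12 3 11)| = 4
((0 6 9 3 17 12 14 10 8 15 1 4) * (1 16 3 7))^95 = (0 4 1 7 9 6)(3 16 15 8 10 14 12 17)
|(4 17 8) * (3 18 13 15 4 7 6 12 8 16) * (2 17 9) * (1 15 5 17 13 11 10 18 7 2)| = 60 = |(1 15 4 9)(2 13 5 17 16 3 7 6 12 8)(10 18 11)|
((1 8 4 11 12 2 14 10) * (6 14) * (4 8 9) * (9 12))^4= (1 14 2)(4 11 9)(6 12 10)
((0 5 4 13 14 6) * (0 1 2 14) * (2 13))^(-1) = ((0 5 4 2 14 6 1 13))^(-1) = (0 13 1 6 14 2 4 5)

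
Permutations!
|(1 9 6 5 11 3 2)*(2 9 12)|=15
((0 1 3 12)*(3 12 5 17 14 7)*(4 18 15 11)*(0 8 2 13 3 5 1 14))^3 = (0 5 14 17 7)(1 2)(3 8)(4 11 15 18)(12 13)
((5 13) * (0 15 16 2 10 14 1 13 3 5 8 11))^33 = ((0 15 16 2 10 14 1 13 8 11)(3 5))^33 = (0 2 1 11 16 14 8 15 10 13)(3 5)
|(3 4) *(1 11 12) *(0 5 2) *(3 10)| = 3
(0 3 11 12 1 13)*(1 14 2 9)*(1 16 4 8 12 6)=(0 3 11 6 1 13)(2 9 16 4 8 12 14)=[3, 13, 9, 11, 8, 5, 1, 7, 12, 16, 10, 6, 14, 0, 2, 15, 4]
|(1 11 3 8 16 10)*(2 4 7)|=6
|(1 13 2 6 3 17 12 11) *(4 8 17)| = |(1 13 2 6 3 4 8 17 12 11)| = 10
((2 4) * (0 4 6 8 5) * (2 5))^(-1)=((0 4 5)(2 6 8))^(-1)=(0 5 4)(2 8 6)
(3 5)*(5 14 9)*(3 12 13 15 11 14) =(5 12 13 15 11 14 9) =[0, 1, 2, 3, 4, 12, 6, 7, 8, 5, 10, 14, 13, 15, 9, 11]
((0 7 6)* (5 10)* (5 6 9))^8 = (0 9 10)(5 6 7) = ((0 7 9 5 10 6))^8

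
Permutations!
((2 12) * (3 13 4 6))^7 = (2 12)(3 6 4 13)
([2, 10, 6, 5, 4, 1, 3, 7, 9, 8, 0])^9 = (0 6 5 10 2 3 1)(8 9)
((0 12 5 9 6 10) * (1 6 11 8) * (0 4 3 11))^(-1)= (0 9 5 12)(1 8 11 3 4 10 6)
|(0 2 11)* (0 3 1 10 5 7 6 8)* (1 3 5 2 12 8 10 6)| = 21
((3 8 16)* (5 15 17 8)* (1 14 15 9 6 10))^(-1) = (1 10 6 9 5 3 16 8 17 15 14)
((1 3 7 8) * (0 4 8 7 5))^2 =(0 8 3)(1 5 4)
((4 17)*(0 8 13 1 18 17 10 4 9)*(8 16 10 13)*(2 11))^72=(18)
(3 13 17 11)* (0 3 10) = (0 3 13 17 11 10) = [3, 1, 2, 13, 4, 5, 6, 7, 8, 9, 0, 10, 12, 17, 14, 15, 16, 11]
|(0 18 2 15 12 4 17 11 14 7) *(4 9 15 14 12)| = |(0 18 2 14 7)(4 17 11 12 9 15)| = 30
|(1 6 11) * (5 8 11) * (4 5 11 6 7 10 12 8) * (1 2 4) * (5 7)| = 8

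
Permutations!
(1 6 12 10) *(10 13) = (1 6 12 13 10) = [0, 6, 2, 3, 4, 5, 12, 7, 8, 9, 1, 11, 13, 10]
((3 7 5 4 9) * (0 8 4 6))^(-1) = (0 6 5 7 3 9 4 8)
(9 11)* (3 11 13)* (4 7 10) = (3 11 9 13)(4 7 10) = [0, 1, 2, 11, 7, 5, 6, 10, 8, 13, 4, 9, 12, 3]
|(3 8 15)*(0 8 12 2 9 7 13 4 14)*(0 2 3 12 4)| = 11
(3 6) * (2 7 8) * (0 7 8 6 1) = (0 7 6 3 1)(2 8) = [7, 0, 8, 1, 4, 5, 3, 6, 2]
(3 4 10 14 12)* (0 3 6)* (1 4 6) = (0 3 6)(1 4 10 14 12) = [3, 4, 2, 6, 10, 5, 0, 7, 8, 9, 14, 11, 1, 13, 12]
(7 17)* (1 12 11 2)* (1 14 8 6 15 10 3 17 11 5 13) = (1 12 5 13)(2 14 8 6 15 10 3 17 7 11) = [0, 12, 14, 17, 4, 13, 15, 11, 6, 9, 3, 2, 5, 1, 8, 10, 16, 7]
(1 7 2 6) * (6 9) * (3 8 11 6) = [0, 7, 9, 8, 4, 5, 1, 2, 11, 3, 10, 6] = (1 7 2 9 3 8 11 6)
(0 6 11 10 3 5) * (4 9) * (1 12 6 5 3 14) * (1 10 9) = (0 5)(1 12 6 11 9 4)(10 14) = [5, 12, 2, 3, 1, 0, 11, 7, 8, 4, 14, 9, 6, 13, 10]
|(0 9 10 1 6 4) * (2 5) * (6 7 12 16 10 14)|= 10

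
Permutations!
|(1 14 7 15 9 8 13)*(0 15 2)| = 9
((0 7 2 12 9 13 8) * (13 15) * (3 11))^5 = (0 15 2 8 9 7 13 12)(3 11)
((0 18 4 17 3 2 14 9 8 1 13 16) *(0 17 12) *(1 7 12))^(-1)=((0 18 4 1 13 16 17 3 2 14 9 8 7 12))^(-1)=(0 12 7 8 9 14 2 3 17 16 13 1 4 18)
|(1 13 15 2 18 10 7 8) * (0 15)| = 9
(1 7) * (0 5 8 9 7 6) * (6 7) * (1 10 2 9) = (0 5 8 1 7 10 2 9 6) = [5, 7, 9, 3, 4, 8, 0, 10, 1, 6, 2]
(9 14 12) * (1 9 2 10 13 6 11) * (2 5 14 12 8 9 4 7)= [0, 4, 10, 3, 7, 14, 11, 2, 9, 12, 13, 1, 5, 6, 8]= (1 4 7 2 10 13 6 11)(5 14 8 9 12)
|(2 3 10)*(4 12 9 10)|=6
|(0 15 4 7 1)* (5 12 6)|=|(0 15 4 7 1)(5 12 6)|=15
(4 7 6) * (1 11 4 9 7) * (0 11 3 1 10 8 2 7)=(0 11 4 10 8 2 7 6 9)(1 3)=[11, 3, 7, 1, 10, 5, 9, 6, 2, 0, 8, 4]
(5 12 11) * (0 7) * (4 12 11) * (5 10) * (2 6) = (0 7)(2 6)(4 12)(5 11 10) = [7, 1, 6, 3, 12, 11, 2, 0, 8, 9, 5, 10, 4]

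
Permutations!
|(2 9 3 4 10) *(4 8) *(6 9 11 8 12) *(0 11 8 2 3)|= 10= |(0 11 2 8 4 10 3 12 6 9)|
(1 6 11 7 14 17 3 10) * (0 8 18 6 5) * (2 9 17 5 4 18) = (0 8 2 9 17 3 10 1 4 18 6 11 7 14 5) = [8, 4, 9, 10, 18, 0, 11, 14, 2, 17, 1, 7, 12, 13, 5, 15, 16, 3, 6]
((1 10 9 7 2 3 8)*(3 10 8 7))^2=((1 8)(2 10 9 3 7))^2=(2 9 7 10 3)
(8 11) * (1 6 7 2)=(1 6 7 2)(8 11)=[0, 6, 1, 3, 4, 5, 7, 2, 11, 9, 10, 8]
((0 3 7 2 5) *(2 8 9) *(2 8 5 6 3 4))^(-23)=(0 7 6 4 5 3 2)(8 9)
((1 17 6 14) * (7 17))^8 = ((1 7 17 6 14))^8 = (1 6 7 14 17)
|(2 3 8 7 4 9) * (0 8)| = 7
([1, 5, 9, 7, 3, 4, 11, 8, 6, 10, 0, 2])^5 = [7, 8, 5, 2, 11, 6, 0, 9, 10, 4, 3, 1]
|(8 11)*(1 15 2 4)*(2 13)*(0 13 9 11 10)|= 10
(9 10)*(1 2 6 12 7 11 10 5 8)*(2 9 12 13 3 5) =[0, 9, 6, 5, 4, 8, 13, 11, 1, 2, 12, 10, 7, 3] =(1 9 2 6 13 3 5 8)(7 11 10 12)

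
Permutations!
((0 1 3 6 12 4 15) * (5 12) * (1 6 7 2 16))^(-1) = ((0 6 5 12 4 15)(1 3 7 2 16))^(-1) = (0 15 4 12 5 6)(1 16 2 7 3)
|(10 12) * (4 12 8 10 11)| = 6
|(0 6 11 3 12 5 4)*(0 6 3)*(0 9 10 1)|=10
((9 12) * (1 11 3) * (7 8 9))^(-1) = (1 3 11)(7 12 9 8)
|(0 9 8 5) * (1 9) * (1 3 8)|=|(0 3 8 5)(1 9)|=4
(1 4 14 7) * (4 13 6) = (1 13 6 4 14 7) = [0, 13, 2, 3, 14, 5, 4, 1, 8, 9, 10, 11, 12, 6, 7]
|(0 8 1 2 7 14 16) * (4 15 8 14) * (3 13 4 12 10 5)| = |(0 14 16)(1 2 7 12 10 5 3 13 4 15 8)| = 33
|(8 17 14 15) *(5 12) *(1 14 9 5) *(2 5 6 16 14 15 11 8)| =|(1 15 2 5 12)(6 16 14 11 8 17 9)| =35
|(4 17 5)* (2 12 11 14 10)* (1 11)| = 6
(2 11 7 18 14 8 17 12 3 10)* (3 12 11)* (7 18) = [0, 1, 3, 10, 4, 5, 6, 7, 17, 9, 2, 18, 12, 13, 8, 15, 16, 11, 14] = (2 3 10)(8 17 11 18 14)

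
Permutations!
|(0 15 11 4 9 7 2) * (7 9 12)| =|(0 15 11 4 12 7 2)| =7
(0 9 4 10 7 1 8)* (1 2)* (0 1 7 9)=(1 8)(2 7)(4 10 9)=[0, 8, 7, 3, 10, 5, 6, 2, 1, 4, 9]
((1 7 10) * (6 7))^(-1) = ((1 6 7 10))^(-1) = (1 10 7 6)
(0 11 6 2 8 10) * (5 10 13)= (0 11 6 2 8 13 5 10)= [11, 1, 8, 3, 4, 10, 2, 7, 13, 9, 0, 6, 12, 5]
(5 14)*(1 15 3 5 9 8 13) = (1 15 3 5 14 9 8 13) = [0, 15, 2, 5, 4, 14, 6, 7, 13, 8, 10, 11, 12, 1, 9, 3]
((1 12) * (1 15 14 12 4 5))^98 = ((1 4 5)(12 15 14))^98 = (1 5 4)(12 14 15)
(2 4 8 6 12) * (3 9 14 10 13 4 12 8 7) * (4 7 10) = (2 12)(3 9 14 4 10 13 7)(6 8) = [0, 1, 12, 9, 10, 5, 8, 3, 6, 14, 13, 11, 2, 7, 4]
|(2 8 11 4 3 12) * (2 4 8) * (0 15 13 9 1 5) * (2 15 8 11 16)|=|(0 8 16 2 15 13 9 1 5)(3 12 4)|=9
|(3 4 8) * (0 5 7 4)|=6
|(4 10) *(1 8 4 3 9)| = 6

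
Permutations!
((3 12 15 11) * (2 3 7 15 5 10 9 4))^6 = (15)(2 4 9 10 5 12 3)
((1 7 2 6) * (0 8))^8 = (8) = ((0 8)(1 7 2 6))^8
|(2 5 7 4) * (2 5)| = |(4 5 7)| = 3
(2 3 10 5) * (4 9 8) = (2 3 10 5)(4 9 8) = [0, 1, 3, 10, 9, 2, 6, 7, 4, 8, 5]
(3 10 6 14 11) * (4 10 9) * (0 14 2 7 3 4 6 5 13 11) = [14, 1, 7, 9, 10, 13, 2, 3, 8, 6, 5, 4, 12, 11, 0] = (0 14)(2 7 3 9 6)(4 10 5 13 11)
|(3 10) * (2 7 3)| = |(2 7 3 10)| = 4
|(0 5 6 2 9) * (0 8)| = |(0 5 6 2 9 8)| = 6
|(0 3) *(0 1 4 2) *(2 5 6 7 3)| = |(0 2)(1 4 5 6 7 3)| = 6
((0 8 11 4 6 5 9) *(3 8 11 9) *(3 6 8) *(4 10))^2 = ((0 11 10 4 8 9)(5 6))^2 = (0 10 8)(4 9 11)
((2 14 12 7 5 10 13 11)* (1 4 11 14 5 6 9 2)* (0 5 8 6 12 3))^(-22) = ((0 5 10 13 14 3)(1 4 11)(2 8 6 9)(7 12))^(-22) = (0 10 14)(1 11 4)(2 6)(3 5 13)(8 9)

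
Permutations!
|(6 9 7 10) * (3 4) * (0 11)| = |(0 11)(3 4)(6 9 7 10)| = 4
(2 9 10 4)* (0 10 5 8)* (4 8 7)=[10, 1, 9, 3, 2, 7, 6, 4, 0, 5, 8]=(0 10 8)(2 9 5 7 4)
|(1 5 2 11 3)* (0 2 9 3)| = |(0 2 11)(1 5 9 3)| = 12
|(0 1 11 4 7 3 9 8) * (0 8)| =|(0 1 11 4 7 3 9)| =7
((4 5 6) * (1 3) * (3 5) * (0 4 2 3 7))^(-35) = ((0 4 7)(1 5 6 2 3))^(-35) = (0 4 7)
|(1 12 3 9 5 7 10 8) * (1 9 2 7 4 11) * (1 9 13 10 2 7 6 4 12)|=9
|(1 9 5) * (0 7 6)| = |(0 7 6)(1 9 5)| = 3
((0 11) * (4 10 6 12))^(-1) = ((0 11)(4 10 6 12))^(-1) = (0 11)(4 12 6 10)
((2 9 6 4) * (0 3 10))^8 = (0 10 3)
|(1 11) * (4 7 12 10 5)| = 10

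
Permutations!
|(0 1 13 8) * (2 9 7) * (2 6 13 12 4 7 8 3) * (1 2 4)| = |(0 2 9 8)(1 12)(3 4 7 6 13)| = 20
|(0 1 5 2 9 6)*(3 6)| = |(0 1 5 2 9 3 6)| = 7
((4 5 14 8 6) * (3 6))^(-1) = (3 8 14 5 4 6)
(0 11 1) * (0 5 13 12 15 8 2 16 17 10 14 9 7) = (0 11 1 5 13 12 15 8 2 16 17 10 14 9 7) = [11, 5, 16, 3, 4, 13, 6, 0, 2, 7, 14, 1, 15, 12, 9, 8, 17, 10]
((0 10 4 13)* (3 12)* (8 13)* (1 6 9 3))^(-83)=(0 4 13 10 8)(1 9 12 6 3)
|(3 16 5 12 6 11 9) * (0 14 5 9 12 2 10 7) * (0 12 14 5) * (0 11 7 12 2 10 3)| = |(0 5 10 12 6 7 2 3 16 9)(11 14)| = 10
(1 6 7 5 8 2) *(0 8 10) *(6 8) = (0 6 7 5 10)(1 8 2) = [6, 8, 1, 3, 4, 10, 7, 5, 2, 9, 0]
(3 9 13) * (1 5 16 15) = (1 5 16 15)(3 9 13) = [0, 5, 2, 9, 4, 16, 6, 7, 8, 13, 10, 11, 12, 3, 14, 1, 15]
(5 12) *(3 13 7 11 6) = [0, 1, 2, 13, 4, 12, 3, 11, 8, 9, 10, 6, 5, 7] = (3 13 7 11 6)(5 12)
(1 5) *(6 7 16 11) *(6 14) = [0, 5, 2, 3, 4, 1, 7, 16, 8, 9, 10, 14, 12, 13, 6, 15, 11] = (1 5)(6 7 16 11 14)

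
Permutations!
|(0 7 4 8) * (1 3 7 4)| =3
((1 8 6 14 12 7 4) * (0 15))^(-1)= ((0 15)(1 8 6 14 12 7 4))^(-1)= (0 15)(1 4 7 12 14 6 8)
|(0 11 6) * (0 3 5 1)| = 6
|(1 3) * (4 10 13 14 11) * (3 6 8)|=20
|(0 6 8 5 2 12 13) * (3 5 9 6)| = 6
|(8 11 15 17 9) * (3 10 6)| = 15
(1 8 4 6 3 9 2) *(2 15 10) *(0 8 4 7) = (0 8 7)(1 4 6 3 9 15 10 2) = [8, 4, 1, 9, 6, 5, 3, 0, 7, 15, 2, 11, 12, 13, 14, 10]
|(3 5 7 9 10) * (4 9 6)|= |(3 5 7 6 4 9 10)|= 7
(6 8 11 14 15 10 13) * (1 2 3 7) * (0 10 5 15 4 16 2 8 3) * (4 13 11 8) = (0 10 11 14 13 6 3 7 1 4 16 2)(5 15) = [10, 4, 0, 7, 16, 15, 3, 1, 8, 9, 11, 14, 12, 6, 13, 5, 2]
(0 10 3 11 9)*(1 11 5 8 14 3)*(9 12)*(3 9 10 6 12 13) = (0 6 12 10 1 11 13 3 5 8 14 9) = [6, 11, 2, 5, 4, 8, 12, 7, 14, 0, 1, 13, 10, 3, 9]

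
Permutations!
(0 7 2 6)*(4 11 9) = (0 7 2 6)(4 11 9) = [7, 1, 6, 3, 11, 5, 0, 2, 8, 4, 10, 9]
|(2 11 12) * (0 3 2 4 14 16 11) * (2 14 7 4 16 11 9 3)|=|(0 2)(3 14 11 12 16 9)(4 7)|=6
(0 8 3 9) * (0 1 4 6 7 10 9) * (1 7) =(0 8 3)(1 4 6)(7 10 9) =[8, 4, 2, 0, 6, 5, 1, 10, 3, 7, 9]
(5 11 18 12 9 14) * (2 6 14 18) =(2 6 14 5 11)(9 18 12) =[0, 1, 6, 3, 4, 11, 14, 7, 8, 18, 10, 2, 9, 13, 5, 15, 16, 17, 12]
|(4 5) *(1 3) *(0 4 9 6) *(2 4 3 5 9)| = |(0 3 1 5 2 4 9 6)| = 8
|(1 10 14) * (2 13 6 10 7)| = 7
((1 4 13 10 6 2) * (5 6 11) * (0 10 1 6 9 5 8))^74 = (0 11)(1 13 4)(8 10)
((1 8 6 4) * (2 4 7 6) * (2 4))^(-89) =(1 8 4)(6 7)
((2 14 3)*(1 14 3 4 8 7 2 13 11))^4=((1 14 4 8 7 2 3 13 11))^4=(1 7 11 8 13 4 3 14 2)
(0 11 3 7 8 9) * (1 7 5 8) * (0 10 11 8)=(0 8 9 10 11 3 5)(1 7)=[8, 7, 2, 5, 4, 0, 6, 1, 9, 10, 11, 3]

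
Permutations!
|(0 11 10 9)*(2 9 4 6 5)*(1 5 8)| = 10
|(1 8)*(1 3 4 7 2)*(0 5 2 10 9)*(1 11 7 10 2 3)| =|(0 5 3 4 10 9)(1 8)(2 11 7)| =6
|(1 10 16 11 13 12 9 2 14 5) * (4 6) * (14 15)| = 22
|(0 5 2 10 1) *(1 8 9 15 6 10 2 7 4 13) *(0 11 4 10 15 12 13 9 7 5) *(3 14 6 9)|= |(1 11 4 3 14 6 15 9 12 13)(7 10 8)|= 30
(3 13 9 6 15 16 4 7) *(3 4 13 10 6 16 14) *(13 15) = (3 10 6 13 9 16 15 14)(4 7) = [0, 1, 2, 10, 7, 5, 13, 4, 8, 16, 6, 11, 12, 9, 3, 14, 15]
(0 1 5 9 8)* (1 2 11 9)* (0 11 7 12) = (0 2 7 12)(1 5)(8 11 9) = [2, 5, 7, 3, 4, 1, 6, 12, 11, 8, 10, 9, 0]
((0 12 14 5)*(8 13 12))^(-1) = ((0 8 13 12 14 5))^(-1) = (0 5 14 12 13 8)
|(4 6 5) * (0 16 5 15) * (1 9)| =|(0 16 5 4 6 15)(1 9)| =6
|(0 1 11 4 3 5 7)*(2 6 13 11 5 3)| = |(0 1 5 7)(2 6 13 11 4)| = 20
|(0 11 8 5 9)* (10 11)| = |(0 10 11 8 5 9)| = 6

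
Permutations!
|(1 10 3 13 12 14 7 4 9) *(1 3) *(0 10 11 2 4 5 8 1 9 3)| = |(0 10 9)(1 11 2 4 3 13 12 14 7 5 8)| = 33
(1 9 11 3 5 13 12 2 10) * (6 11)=(1 9 6 11 3 5 13 12 2 10)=[0, 9, 10, 5, 4, 13, 11, 7, 8, 6, 1, 3, 2, 12]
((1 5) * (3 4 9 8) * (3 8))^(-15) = ((1 5)(3 4 9))^(-15) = (9)(1 5)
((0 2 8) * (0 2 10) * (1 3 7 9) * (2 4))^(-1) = ((0 10)(1 3 7 9)(2 8 4))^(-1) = (0 10)(1 9 7 3)(2 4 8)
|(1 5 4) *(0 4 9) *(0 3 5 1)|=6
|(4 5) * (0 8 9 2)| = 4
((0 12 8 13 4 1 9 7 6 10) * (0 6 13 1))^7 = ((0 12 8 1 9 7 13 4)(6 10))^7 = (0 4 13 7 9 1 8 12)(6 10)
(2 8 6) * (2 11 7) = [0, 1, 8, 3, 4, 5, 11, 2, 6, 9, 10, 7] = (2 8 6 11 7)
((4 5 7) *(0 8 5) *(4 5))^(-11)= (0 8 4)(5 7)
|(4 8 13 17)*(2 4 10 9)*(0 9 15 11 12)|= 11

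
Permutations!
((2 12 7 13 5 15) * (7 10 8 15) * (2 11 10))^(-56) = (15)(5 7 13)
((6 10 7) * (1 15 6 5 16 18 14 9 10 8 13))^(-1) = (1 13 8 6 15)(5 7 10 9 14 18 16)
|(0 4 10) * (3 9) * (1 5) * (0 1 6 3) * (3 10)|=|(0 4 3 9)(1 5 6 10)|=4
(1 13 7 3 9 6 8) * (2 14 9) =(1 13 7 3 2 14 9 6 8) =[0, 13, 14, 2, 4, 5, 8, 3, 1, 6, 10, 11, 12, 7, 9]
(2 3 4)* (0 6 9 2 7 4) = (0 6 9 2 3)(4 7) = [6, 1, 3, 0, 7, 5, 9, 4, 8, 2]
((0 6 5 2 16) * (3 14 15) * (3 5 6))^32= (0 5 3 2 14 16 15)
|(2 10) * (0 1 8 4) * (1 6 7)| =|(0 6 7 1 8 4)(2 10)| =6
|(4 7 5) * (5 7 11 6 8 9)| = 6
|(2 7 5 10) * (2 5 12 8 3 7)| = 4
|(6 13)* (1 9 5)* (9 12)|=4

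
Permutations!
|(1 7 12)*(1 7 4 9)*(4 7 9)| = |(1 7 12 9)| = 4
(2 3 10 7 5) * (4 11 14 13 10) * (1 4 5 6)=(1 4 11 14 13 10 7 6)(2 3 5)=[0, 4, 3, 5, 11, 2, 1, 6, 8, 9, 7, 14, 12, 10, 13]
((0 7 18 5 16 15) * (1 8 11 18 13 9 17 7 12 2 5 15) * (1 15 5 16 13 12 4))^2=(0 1 11 5 9 7 2 15 4 8 18 13 17 12 16)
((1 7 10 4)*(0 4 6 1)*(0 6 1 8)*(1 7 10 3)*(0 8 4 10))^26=(0 10 7 3 1)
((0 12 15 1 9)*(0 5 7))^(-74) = (0 1 7 15 5 12 9)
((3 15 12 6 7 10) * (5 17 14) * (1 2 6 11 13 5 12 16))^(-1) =(1 16 15 3 10 7 6 2)(5 13 11 12 14 17)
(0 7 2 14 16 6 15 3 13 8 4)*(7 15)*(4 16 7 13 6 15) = [4, 1, 14, 6, 0, 5, 13, 2, 16, 9, 10, 11, 12, 8, 7, 3, 15] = (0 4)(2 14 7)(3 6 13 8 16 15)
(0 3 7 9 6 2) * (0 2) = (0 3 7 9 6) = [3, 1, 2, 7, 4, 5, 0, 9, 8, 6]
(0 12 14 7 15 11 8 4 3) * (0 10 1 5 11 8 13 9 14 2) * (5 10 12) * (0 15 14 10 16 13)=(0 5 11)(1 16 13 9 10)(2 15 8 4 3 12)(7 14)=[5, 16, 15, 12, 3, 11, 6, 14, 4, 10, 1, 0, 2, 9, 7, 8, 13]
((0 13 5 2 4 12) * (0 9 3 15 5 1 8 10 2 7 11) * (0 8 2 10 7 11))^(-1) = ((0 13 1 2 4 12 9 3 15 5 11 8 7))^(-1) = (0 7 8 11 5 15 3 9 12 4 2 1 13)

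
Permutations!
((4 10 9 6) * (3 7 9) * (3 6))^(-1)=(3 9 7)(4 6 10)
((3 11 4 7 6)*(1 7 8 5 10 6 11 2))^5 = (1 5)(2 8)(3 4)(6 11)(7 10)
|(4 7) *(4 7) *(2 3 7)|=|(2 3 7)|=3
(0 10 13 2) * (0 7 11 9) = (0 10 13 2 7 11 9) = [10, 1, 7, 3, 4, 5, 6, 11, 8, 0, 13, 9, 12, 2]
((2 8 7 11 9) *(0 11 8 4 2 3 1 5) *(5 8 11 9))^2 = ((0 9 3 1 8 7 11 5)(2 4))^2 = (0 3 8 11)(1 7 5 9)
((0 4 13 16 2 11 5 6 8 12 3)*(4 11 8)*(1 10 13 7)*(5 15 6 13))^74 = (0 3 12 8 2 16 13 5 10 1 7 4 6 15 11)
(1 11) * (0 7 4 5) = (0 7 4 5)(1 11) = [7, 11, 2, 3, 5, 0, 6, 4, 8, 9, 10, 1]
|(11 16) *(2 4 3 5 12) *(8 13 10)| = |(2 4 3 5 12)(8 13 10)(11 16)| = 30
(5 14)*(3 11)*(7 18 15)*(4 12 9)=(3 11)(4 12 9)(5 14)(7 18 15)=[0, 1, 2, 11, 12, 14, 6, 18, 8, 4, 10, 3, 9, 13, 5, 7, 16, 17, 15]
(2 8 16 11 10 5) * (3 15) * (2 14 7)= [0, 1, 8, 15, 4, 14, 6, 2, 16, 9, 5, 10, 12, 13, 7, 3, 11]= (2 8 16 11 10 5 14 7)(3 15)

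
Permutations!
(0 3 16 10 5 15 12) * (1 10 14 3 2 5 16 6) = [2, 10, 5, 6, 4, 15, 1, 7, 8, 9, 16, 11, 0, 13, 3, 12, 14] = (0 2 5 15 12)(1 10 16 14 3 6)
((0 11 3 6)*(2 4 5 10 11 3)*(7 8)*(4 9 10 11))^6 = ((0 3 6)(2 9 10 4 5 11)(7 8))^6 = (11)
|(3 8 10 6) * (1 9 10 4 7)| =|(1 9 10 6 3 8 4 7)| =8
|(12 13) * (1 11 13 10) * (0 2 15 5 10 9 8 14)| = 12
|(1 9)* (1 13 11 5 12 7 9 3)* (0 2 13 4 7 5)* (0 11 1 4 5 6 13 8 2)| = 18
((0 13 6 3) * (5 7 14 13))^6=((0 5 7 14 13 6 3))^6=(0 3 6 13 14 7 5)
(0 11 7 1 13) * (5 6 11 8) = (0 8 5 6 11 7 1 13) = [8, 13, 2, 3, 4, 6, 11, 1, 5, 9, 10, 7, 12, 0]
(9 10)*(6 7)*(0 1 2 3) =(0 1 2 3)(6 7)(9 10) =[1, 2, 3, 0, 4, 5, 7, 6, 8, 10, 9]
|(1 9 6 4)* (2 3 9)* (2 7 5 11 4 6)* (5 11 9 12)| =20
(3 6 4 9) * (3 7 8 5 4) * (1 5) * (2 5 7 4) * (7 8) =(1 8)(2 5)(3 6)(4 9) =[0, 8, 5, 6, 9, 2, 3, 7, 1, 4]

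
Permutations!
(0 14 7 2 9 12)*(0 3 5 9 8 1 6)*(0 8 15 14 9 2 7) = (0 9 12 3 5 2 15 14)(1 6 8) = [9, 6, 15, 5, 4, 2, 8, 7, 1, 12, 10, 11, 3, 13, 0, 14]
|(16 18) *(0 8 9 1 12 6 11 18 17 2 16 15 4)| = |(0 8 9 1 12 6 11 18 15 4)(2 16 17)| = 30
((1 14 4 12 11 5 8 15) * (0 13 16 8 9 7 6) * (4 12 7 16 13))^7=((0 4 7 6)(1 14 12 11 5 9 16 8 15))^7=(0 6 7 4)(1 8 9 11 14 15 16 5 12)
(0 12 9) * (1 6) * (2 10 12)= (0 2 10 12 9)(1 6)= [2, 6, 10, 3, 4, 5, 1, 7, 8, 0, 12, 11, 9]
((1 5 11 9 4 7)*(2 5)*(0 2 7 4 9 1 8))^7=(11)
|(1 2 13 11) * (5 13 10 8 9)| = |(1 2 10 8 9 5 13 11)| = 8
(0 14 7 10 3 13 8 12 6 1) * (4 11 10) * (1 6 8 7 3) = (0 14 3 13 7 4 11 10 1)(8 12) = [14, 0, 2, 13, 11, 5, 6, 4, 12, 9, 1, 10, 8, 7, 3]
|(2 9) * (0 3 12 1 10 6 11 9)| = 9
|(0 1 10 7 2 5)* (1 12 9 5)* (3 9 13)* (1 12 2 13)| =10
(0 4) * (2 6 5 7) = (0 4)(2 6 5 7) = [4, 1, 6, 3, 0, 7, 5, 2]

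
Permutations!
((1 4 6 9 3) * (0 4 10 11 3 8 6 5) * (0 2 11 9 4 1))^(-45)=(0 3 11 2 5 4 6 8 9 10 1)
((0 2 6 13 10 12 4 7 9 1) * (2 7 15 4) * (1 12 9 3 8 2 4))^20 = (0 10 7 9 3 12 8 4 2 15 6 1 13)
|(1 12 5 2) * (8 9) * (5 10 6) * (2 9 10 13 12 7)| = 30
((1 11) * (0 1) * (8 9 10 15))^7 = ((0 1 11)(8 9 10 15))^7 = (0 1 11)(8 15 10 9)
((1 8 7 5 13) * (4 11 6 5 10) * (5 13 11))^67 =((1 8 7 10 4 5 11 6 13))^67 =(1 4 13 10 6 7 11 8 5)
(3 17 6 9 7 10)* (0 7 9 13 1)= (0 7 10 3 17 6 13 1)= [7, 0, 2, 17, 4, 5, 13, 10, 8, 9, 3, 11, 12, 1, 14, 15, 16, 6]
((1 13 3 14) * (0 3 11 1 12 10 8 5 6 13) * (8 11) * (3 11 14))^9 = (14)(5 6 13 8)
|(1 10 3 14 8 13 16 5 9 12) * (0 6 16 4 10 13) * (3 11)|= |(0 6 16 5 9 12 1 13 4 10 11 3 14 8)|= 14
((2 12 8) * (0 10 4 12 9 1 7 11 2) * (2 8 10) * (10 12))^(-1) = (12)(0 8 11 7 1 9 2)(4 10)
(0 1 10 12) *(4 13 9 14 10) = (0 1 4 13 9 14 10 12) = [1, 4, 2, 3, 13, 5, 6, 7, 8, 14, 12, 11, 0, 9, 10]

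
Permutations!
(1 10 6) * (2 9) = (1 10 6)(2 9) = [0, 10, 9, 3, 4, 5, 1, 7, 8, 2, 6]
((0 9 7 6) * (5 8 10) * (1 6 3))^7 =(0 9 7 3 1 6)(5 8 10)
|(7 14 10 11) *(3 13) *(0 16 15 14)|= 14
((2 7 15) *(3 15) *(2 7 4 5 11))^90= (15)(2 5)(4 11)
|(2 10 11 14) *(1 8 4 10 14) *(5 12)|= 10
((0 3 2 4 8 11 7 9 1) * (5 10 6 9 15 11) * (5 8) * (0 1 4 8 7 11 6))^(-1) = (0 10 5 4 9 6 15 7 8 2 3)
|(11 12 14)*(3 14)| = 4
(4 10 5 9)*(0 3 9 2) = [3, 1, 0, 9, 10, 2, 6, 7, 8, 4, 5] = (0 3 9 4 10 5 2)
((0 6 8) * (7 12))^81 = ((0 6 8)(7 12))^81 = (7 12)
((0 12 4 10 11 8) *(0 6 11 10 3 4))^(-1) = (0 12)(3 4)(6 8 11)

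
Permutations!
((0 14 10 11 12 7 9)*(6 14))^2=(0 14 11 7)(6 10 12 9)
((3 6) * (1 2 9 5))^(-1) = (1 5 9 2)(3 6)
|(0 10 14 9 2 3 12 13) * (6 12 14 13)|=|(0 10 13)(2 3 14 9)(6 12)|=12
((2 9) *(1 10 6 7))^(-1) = ((1 10 6 7)(2 9))^(-1) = (1 7 6 10)(2 9)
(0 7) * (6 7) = (0 6 7) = [6, 1, 2, 3, 4, 5, 7, 0]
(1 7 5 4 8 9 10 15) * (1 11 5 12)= (1 7 12)(4 8 9 10 15 11 5)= [0, 7, 2, 3, 8, 4, 6, 12, 9, 10, 15, 5, 1, 13, 14, 11]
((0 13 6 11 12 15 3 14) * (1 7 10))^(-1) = ((0 13 6 11 12 15 3 14)(1 7 10))^(-1) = (0 14 3 15 12 11 6 13)(1 10 7)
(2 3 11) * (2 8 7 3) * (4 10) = (3 11 8 7)(4 10) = [0, 1, 2, 11, 10, 5, 6, 3, 7, 9, 4, 8]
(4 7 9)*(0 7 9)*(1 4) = [7, 4, 2, 3, 9, 5, 6, 0, 8, 1] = (0 7)(1 4 9)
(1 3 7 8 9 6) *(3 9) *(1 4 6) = (1 9)(3 7 8)(4 6) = [0, 9, 2, 7, 6, 5, 4, 8, 3, 1]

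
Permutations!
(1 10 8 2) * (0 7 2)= (0 7 2 1 10 8)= [7, 10, 1, 3, 4, 5, 6, 2, 0, 9, 8]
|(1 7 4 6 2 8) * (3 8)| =7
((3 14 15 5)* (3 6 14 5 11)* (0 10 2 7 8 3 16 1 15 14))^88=((0 10 2 7 8 3 5 6)(1 15 11 16))^88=(16)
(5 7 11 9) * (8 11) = (5 7 8 11 9) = [0, 1, 2, 3, 4, 7, 6, 8, 11, 5, 10, 9]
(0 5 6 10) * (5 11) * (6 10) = (0 11 5 10) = [11, 1, 2, 3, 4, 10, 6, 7, 8, 9, 0, 5]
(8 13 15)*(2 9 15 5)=(2 9 15 8 13 5)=[0, 1, 9, 3, 4, 2, 6, 7, 13, 15, 10, 11, 12, 5, 14, 8]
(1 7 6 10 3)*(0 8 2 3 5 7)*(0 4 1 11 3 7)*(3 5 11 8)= (0 3 8 2 7 6 10 11 5)(1 4)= [3, 4, 7, 8, 1, 0, 10, 6, 2, 9, 11, 5]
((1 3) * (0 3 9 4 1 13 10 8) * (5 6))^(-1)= ((0 3 13 10 8)(1 9 4)(5 6))^(-1)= (0 8 10 13 3)(1 4 9)(5 6)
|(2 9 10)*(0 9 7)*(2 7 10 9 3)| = |(0 3 2 10 7)| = 5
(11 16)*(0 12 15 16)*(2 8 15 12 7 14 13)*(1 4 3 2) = (0 7 14 13 1 4 3 2 8 15 16 11) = [7, 4, 8, 2, 3, 5, 6, 14, 15, 9, 10, 0, 12, 1, 13, 16, 11]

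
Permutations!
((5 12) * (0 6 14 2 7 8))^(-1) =((0 6 14 2 7 8)(5 12))^(-1) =(0 8 7 2 14 6)(5 12)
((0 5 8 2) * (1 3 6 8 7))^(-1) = (0 2 8 6 3 1 7 5)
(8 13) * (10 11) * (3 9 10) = (3 9 10 11)(8 13) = [0, 1, 2, 9, 4, 5, 6, 7, 13, 10, 11, 3, 12, 8]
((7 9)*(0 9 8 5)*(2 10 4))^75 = ((0 9 7 8 5)(2 10 4))^75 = (10)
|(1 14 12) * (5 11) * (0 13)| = 6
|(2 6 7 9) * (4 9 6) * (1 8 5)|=6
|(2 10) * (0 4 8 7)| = 4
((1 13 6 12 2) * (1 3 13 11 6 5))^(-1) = (1 5 13 3 2 12 6 11)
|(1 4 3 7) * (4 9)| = 5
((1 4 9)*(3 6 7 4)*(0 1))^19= (0 4 6 1 9 7 3)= ((0 1 3 6 7 4 9))^19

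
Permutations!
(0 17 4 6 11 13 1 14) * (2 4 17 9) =(17)(0 9 2 4 6 11 13 1 14) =[9, 14, 4, 3, 6, 5, 11, 7, 8, 2, 10, 13, 12, 1, 0, 15, 16, 17]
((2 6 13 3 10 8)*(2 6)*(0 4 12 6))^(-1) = ((0 4 12 6 13 3 10 8))^(-1) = (0 8 10 3 13 6 12 4)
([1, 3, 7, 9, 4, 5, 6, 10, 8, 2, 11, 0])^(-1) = (0 11 10 7 2 9 3 1)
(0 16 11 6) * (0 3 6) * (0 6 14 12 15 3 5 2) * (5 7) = (0 16 11 6 7 5 2)(3 14 12 15) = [16, 1, 0, 14, 4, 2, 7, 5, 8, 9, 10, 6, 15, 13, 12, 3, 11]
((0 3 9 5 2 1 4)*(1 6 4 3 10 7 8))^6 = (0 9 10 5 7 2 8 6 1 4 3)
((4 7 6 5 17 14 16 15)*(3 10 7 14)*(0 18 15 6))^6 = (0 6)(3 4)(5 18)(7 16)(10 14)(15 17)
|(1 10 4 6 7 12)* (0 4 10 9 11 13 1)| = 20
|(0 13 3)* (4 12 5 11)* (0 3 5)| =|(0 13 5 11 4 12)| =6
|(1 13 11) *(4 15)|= |(1 13 11)(4 15)|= 6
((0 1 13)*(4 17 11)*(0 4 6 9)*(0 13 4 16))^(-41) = (0 11 16 17 13 4 9 1 6)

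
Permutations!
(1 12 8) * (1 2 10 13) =[0, 12, 10, 3, 4, 5, 6, 7, 2, 9, 13, 11, 8, 1] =(1 12 8 2 10 13)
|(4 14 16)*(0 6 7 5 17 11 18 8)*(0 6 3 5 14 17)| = 9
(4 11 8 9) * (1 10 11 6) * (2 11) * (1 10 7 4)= (1 7 4 6 10 2 11 8 9)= [0, 7, 11, 3, 6, 5, 10, 4, 9, 1, 2, 8]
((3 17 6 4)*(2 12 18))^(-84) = (18)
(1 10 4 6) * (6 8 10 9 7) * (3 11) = [0, 9, 2, 11, 8, 5, 1, 6, 10, 7, 4, 3] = (1 9 7 6)(3 11)(4 8 10)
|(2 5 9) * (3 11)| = |(2 5 9)(3 11)| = 6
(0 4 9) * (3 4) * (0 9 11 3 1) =(0 1)(3 4 11) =[1, 0, 2, 4, 11, 5, 6, 7, 8, 9, 10, 3]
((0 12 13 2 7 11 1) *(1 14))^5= (0 11 13 1 7 12 14 2)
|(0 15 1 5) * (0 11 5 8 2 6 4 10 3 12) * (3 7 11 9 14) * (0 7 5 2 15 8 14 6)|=10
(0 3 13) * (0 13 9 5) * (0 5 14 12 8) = [3, 1, 2, 9, 4, 5, 6, 7, 0, 14, 10, 11, 8, 13, 12] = (0 3 9 14 12 8)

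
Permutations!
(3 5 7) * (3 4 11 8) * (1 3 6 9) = (1 3 5 7 4 11 8 6 9) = [0, 3, 2, 5, 11, 7, 9, 4, 6, 1, 10, 8]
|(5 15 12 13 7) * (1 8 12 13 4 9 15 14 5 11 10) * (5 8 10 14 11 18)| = 22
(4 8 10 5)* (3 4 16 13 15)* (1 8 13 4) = (1 8 10 5 16 4 13 15 3) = [0, 8, 2, 1, 13, 16, 6, 7, 10, 9, 5, 11, 12, 15, 14, 3, 4]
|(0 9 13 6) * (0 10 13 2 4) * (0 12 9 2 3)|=6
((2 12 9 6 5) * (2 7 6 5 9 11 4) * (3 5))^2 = (2 11)(3 7 9 5 6)(4 12)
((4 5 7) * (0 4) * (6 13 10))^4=((0 4 5 7)(6 13 10))^4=(6 13 10)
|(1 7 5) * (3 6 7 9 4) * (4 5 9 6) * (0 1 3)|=|(0 1 6 7 9 5 3 4)|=8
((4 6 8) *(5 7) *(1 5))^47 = ((1 5 7)(4 6 8))^47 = (1 7 5)(4 8 6)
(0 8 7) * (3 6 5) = [8, 1, 2, 6, 4, 3, 5, 0, 7] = (0 8 7)(3 6 5)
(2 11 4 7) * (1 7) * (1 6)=(1 7 2 11 4 6)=[0, 7, 11, 3, 6, 5, 1, 2, 8, 9, 10, 4]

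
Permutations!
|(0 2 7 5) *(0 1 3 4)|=7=|(0 2 7 5 1 3 4)|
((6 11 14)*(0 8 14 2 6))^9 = (14)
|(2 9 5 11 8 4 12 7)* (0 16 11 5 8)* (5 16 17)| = |(0 17 5 16 11)(2 9 8 4 12 7)| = 30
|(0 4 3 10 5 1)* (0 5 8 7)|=6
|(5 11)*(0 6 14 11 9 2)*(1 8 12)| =21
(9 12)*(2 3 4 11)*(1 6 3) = [0, 6, 1, 4, 11, 5, 3, 7, 8, 12, 10, 2, 9] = (1 6 3 4 11 2)(9 12)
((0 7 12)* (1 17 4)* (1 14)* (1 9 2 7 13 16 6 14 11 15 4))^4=((0 13 16 6 14 9 2 7 12)(1 17)(4 11 15))^4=(17)(0 14 12 6 7 16 2 13 9)(4 11 15)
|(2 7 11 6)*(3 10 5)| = 12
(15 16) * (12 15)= (12 15 16)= [0, 1, 2, 3, 4, 5, 6, 7, 8, 9, 10, 11, 15, 13, 14, 16, 12]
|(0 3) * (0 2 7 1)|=|(0 3 2 7 1)|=5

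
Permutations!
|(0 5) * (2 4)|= 2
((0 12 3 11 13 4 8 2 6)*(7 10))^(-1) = ((0 12 3 11 13 4 8 2 6)(7 10))^(-1) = (0 6 2 8 4 13 11 3 12)(7 10)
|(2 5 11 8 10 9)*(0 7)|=|(0 7)(2 5 11 8 10 9)|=6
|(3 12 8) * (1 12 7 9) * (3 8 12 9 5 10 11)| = |(12)(1 9)(3 7 5 10 11)| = 10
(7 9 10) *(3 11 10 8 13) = (3 11 10 7 9 8 13) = [0, 1, 2, 11, 4, 5, 6, 9, 13, 8, 7, 10, 12, 3]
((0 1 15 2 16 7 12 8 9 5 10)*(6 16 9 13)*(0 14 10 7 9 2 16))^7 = ((0 1 15 16 9 5 7 12 8 13 6)(10 14))^7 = (0 12 16 6 7 15 13 5 1 8 9)(10 14)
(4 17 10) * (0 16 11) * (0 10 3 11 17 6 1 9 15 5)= (0 16 17 3 11 10 4 6 1 9 15 5)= [16, 9, 2, 11, 6, 0, 1, 7, 8, 15, 4, 10, 12, 13, 14, 5, 17, 3]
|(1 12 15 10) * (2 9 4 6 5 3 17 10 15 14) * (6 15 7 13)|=14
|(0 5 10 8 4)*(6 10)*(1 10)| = |(0 5 6 1 10 8 4)| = 7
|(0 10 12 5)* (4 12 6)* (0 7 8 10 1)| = |(0 1)(4 12 5 7 8 10 6)| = 14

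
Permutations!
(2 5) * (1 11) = [0, 11, 5, 3, 4, 2, 6, 7, 8, 9, 10, 1] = (1 11)(2 5)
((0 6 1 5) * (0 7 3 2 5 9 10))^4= ((0 6 1 9 10)(2 5 7 3))^4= (0 10 9 1 6)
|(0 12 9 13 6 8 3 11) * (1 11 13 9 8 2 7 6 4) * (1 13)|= 6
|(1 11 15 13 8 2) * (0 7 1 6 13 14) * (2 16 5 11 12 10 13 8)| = |(0 7 1 12 10 13 2 6 8 16 5 11 15 14)| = 14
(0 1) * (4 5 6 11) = [1, 0, 2, 3, 5, 6, 11, 7, 8, 9, 10, 4] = (0 1)(4 5 6 11)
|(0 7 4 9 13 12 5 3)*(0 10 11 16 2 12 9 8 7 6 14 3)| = 30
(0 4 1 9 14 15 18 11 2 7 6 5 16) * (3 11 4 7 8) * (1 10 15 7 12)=(0 12 1 9 14 7 6 5 16)(2 8 3 11)(4 10 15 18)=[12, 9, 8, 11, 10, 16, 5, 6, 3, 14, 15, 2, 1, 13, 7, 18, 0, 17, 4]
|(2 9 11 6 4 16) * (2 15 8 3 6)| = |(2 9 11)(3 6 4 16 15 8)| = 6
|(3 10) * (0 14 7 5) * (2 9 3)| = |(0 14 7 5)(2 9 3 10)| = 4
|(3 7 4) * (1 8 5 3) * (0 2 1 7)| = 6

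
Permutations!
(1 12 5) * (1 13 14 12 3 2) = (1 3 2)(5 13 14 12) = [0, 3, 1, 2, 4, 13, 6, 7, 8, 9, 10, 11, 5, 14, 12]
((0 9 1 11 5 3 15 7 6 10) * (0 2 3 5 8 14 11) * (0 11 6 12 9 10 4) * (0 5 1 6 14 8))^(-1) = ((0 10 2 3 15 7 12 9 6 4 5 1 11))^(-1) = (0 11 1 5 4 6 9 12 7 15 3 2 10)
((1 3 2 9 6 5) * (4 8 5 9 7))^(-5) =((1 3 2 7 4 8 5)(6 9))^(-5) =(1 2 4 5 3 7 8)(6 9)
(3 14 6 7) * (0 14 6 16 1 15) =(0 14 16 1 15)(3 6 7) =[14, 15, 2, 6, 4, 5, 7, 3, 8, 9, 10, 11, 12, 13, 16, 0, 1]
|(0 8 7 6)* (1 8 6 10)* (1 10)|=|(10)(0 6)(1 8 7)|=6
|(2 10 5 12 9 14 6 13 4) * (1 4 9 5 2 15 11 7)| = 20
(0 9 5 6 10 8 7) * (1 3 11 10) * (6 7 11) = (0 9 5 7)(1 3 6)(8 11 10) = [9, 3, 2, 6, 4, 7, 1, 0, 11, 5, 8, 10]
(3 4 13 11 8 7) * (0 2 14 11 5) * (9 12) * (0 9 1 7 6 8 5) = (0 2 14 11 5 9 12 1 7 3 4 13)(6 8) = [2, 7, 14, 4, 13, 9, 8, 3, 6, 12, 10, 5, 1, 0, 11]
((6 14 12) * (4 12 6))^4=(14)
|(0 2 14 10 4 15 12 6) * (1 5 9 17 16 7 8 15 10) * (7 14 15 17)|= |(0 2 15 12 6)(1 5 9 7 8 17 16 14)(4 10)|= 40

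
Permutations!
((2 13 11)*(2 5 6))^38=((2 13 11 5 6))^38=(2 5 13 6 11)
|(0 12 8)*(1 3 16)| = 3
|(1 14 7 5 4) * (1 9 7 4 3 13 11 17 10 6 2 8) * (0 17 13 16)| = 14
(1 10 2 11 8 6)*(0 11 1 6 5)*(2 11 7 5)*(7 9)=(0 9 7 5)(1 10 11 8 2)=[9, 10, 1, 3, 4, 0, 6, 5, 2, 7, 11, 8]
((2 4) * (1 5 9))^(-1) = (1 9 5)(2 4)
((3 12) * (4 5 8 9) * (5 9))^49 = ((3 12)(4 9)(5 8))^49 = (3 12)(4 9)(5 8)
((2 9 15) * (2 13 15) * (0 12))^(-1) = ((0 12)(2 9)(13 15))^(-1) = (0 12)(2 9)(13 15)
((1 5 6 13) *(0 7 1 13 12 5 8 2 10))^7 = (13)(0 7 1 8 2 10)(5 6 12)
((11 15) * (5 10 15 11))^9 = (15)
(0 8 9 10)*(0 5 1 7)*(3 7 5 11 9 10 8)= (0 3 7)(1 5)(8 10 11 9)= [3, 5, 2, 7, 4, 1, 6, 0, 10, 8, 11, 9]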